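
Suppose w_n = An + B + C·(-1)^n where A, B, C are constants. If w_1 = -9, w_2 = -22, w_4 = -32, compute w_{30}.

-162

Write the equations: A + B - C = -9; 2A + B + C = -22; 4A + B + C = -32.
Subtracting the first from the second: A + 2C = -13.
Subtracting the second from the third: 2A = -10.
Solving: C = -4, A = -5, then B = -8.
So w_n = -5·n + (-8) + (-4)·(-1)^n; at n=30 this is -162.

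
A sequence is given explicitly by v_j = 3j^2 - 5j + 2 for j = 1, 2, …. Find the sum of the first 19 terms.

Over j = 1..19: Σj = 190, Σj² = 2470.
Total = (3)·2470 + (-5)·190 + (2)·19 = 6498.

6498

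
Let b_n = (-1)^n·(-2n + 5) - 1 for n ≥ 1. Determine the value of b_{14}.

-24

(-1)^14 = 1; -2n + 5 at n=14 is -23; so b_{14} = -24.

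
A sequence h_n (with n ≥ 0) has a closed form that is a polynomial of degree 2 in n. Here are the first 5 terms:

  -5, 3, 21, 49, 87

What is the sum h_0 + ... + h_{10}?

2035

1st diffs: 8, 18, 28, 38.
2nd diffs: 10, 10, 10 (constant).
Newton forward-difference form: h_n = -5 + 8·C(n,1) + 10·C(n,2).
Continuing: …, 135, 193, 261, 339, …, h_{10} = 525.
Summing n = 0..10 (11 terms) gives 2035.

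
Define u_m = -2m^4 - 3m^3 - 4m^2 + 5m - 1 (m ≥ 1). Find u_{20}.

-345501

u_{20} = -2·20^4 - 3·20^3 - 4·20^2 + 5·20 - 1 = -345501.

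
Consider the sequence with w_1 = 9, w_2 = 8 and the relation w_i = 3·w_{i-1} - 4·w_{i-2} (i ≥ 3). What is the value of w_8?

892

Step forward from the initial values:
w_3 = -12, w_4 = -68, w_5 = -156, w_6 = -196, w_7 = 36, w_8 = 892.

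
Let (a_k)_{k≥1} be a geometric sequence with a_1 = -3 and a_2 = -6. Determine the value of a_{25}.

Common ratio r = 2.
a_k = (-3)·2^(k-1).
a_{25} = (-3)·2^24 = -50331648.

-50331648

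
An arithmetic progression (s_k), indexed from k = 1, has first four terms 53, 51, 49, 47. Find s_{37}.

-19

Common difference d = -2.
s_k = 53 + (k - 1)·(-2).
s_{37} = 53 + 36·(-2) = -19.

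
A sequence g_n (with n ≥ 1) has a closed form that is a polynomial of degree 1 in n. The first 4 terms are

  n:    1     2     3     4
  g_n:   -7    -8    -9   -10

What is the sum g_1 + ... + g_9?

1st diffs: -1, -1, -1 (constant).
So g_n = -n - 6.
Continuing: …, -11, -12, -13, -14, …, g_9 = -15.
Summing n = 1..9 (9 terms) gives -99.

-99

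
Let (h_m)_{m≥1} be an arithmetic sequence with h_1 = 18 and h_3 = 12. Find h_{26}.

Common difference d = (12 - 18) / (3 - 1) = -3.
h_m = 18 + (m - 1)·(-3).
h_{26} = 18 + 25·(-3) = -57.

-57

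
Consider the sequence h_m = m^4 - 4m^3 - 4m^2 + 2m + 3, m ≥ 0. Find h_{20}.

126443

h_{20} = 1·20^4 - 4·20^3 - 4·20^2 + 2·20 + 3 = 126443.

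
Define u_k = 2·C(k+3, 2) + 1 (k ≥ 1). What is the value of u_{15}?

C(18, 2) = 153, so u_{15} = 307.

307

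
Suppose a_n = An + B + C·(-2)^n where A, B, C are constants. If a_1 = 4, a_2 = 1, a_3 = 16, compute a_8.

-233

The three given values yield: A + B - 2C = 4; 2A + B + 4C = 1; 3A + B - 8C = 16.
Subtracting the first from the second: A + 6C = -3.
Subtracting the second from the third: A - 12C = 15.
Solving: C = -1, A = 3, then B = -1.
Therefore a_8 = 24 + (-1) + (-1)·256 = -233.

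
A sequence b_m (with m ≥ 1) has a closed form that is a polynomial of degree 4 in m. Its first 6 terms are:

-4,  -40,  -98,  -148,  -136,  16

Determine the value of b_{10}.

1st diffs: -36, -58, -50, 12, 152.
2nd diffs: -22, 8, 62, 140.
3rd diffs: 30, 54, 78.
4th diffs: 24, 24 (constant).
So b_m = m^4 - 5m^3 - 6m^2 + 2m + 4.
Evaluating at m = 10 gives b_{10} = 4424.

4424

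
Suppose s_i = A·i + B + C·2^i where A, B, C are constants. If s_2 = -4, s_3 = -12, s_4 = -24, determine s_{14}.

-16432

The three given values yield: 2A + B + 4C = -4; 3A + B + 8C = -12; 4A + B + 16C = -24.
Subtracting the first from the second: A + 4C = -8.
Subtracting the second from the third: A + 8C = -12.
Solving: C = -1, A = -4, then B = 8.
Therefore s_{14} = -56 + 8 + (-1)·16384 = -16432.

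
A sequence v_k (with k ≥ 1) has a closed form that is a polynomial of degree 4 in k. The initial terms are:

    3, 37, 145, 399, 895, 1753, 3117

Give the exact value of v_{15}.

1st diffs: 34, 108, 254, 496, 858, 1364.
2nd diffs: 74, 146, 242, 362, 506.
3rd diffs: 72, 96, 120, 144.
4th diffs: 24, 24, 24 (constant).
Newton forward-difference form: v_k = 3 + 34·C(k-1,1) + 74·C(k-1,2) + 72·C(k-1,3) + 24·C(k-1,4).
At k = 15: k-1 = 14, so v_{15} = 3 + 476 + 6734 + 26208 + 24024 = 57445.

57445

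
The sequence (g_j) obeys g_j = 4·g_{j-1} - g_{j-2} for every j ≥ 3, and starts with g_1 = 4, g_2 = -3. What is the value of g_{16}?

-446075821

Compute successive terms:
g_3 = -16;  g_4 = -61;  g_5 = -228;  …;  g_{13} = -8581556;  g_{14} = -32026803;  g_{15} = -119525656;  g_{16} = -446075821.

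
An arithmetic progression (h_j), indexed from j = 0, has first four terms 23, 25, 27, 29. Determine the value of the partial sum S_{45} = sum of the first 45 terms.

Common difference d = 2.
h_j = 23 + (j - 0)·2.
h_{44} = 111; S = 45·(23 + 111)/2 = 3015.

3015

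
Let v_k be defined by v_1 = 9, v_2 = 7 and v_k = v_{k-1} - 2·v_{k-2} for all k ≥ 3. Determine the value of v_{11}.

Compute successive terms:
v_3 = -11  v_4 = -25  v_5 = -3  v_6 = 47  v_7 = 53  v_8 = -41  v_9 = -147  v_{10} = -65  v_{11} = 229.

229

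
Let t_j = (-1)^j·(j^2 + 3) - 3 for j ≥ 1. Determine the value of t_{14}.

196

(-1)^14 = 1; j^2 + 3 at j=14 is 199; so t_{14} = 196.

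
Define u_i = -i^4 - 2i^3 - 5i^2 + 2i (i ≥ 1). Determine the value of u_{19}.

-145806

u_{19} = -1·19^4 - 2·19^3 - 5·19^2 + 2·19 = -145806.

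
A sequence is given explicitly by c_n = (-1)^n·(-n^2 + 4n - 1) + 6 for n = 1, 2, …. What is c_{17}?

(-1)^17 = -1; -n^2 + 4n - 1 at n=17 is -222; so c_{17} = 228.

228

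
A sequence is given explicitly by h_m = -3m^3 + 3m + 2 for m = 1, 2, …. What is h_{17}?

h_{17} = -3·17^3 + 3·17 + 2 = -14686.

-14686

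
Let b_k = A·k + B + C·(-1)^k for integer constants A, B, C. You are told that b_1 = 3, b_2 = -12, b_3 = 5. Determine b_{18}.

4

Write the equations: A + B - C = 3; 2A + B + C = -12; 3A + B - C = 5.
Subtracting the first from the second: A + 2C = -15.
Subtracting the second from the third: A - 2C = 17.
Solving: C = -8, A = 1, then B = -6.
Hence b_{18} = 1·18 + (-6) + (-8)·1 = 4.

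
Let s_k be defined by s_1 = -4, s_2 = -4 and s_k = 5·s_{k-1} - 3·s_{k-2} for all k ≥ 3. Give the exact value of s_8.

-9172

Step forward from the initial values:
s_3 = -8; s_4 = -28; s_5 = -116; s_6 = -496; s_7 = -2132; s_8 = -9172.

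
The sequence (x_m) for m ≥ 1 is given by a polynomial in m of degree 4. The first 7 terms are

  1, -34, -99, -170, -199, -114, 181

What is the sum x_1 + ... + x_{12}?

21990

1st diffs: -35, -65, -71, -29, 85, 295.
2nd diffs: -30, -6, 42, 114, 210.
3rd diffs: 24, 48, 72, 96.
4th diffs: 24, 24, 24 (constant).
Newton forward-difference form: x_m = 1 + (-35)·C(m-1,1) + (-30)·C(m-1,2) + 24·C(m-1,3) + 24·C(m-1,4).
Continuing: …, 806, 1905, 3646, 6221, …, x_{12} = 9846.
Summing m = 1..12 (12 terms) gives 21990.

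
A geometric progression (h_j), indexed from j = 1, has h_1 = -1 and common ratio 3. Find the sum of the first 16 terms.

h_j = (-1)·3^(j-1).
S = (-1)·(3^16 - 1)/(3 - 1) = (-1)·(43046721 - 1)/(2) = -21523360.

-21523360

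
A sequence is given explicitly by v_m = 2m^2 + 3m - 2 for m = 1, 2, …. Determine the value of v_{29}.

v_{29} = 2·29^2 + 3·29 - 2 = 1767.

1767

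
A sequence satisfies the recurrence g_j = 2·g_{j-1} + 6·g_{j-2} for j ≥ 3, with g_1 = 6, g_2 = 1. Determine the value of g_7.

Step forward from the initial values:
g_3 = 38, g_4 = 82, g_5 = 392, g_6 = 1276, g_7 = 4904.

4904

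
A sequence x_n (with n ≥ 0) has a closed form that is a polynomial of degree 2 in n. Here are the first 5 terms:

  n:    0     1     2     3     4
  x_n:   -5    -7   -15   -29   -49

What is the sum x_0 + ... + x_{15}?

1st diffs: -2, -8, -14, -20.
2nd diffs: -6, -6, -6 (constant).
So x_n = -3n^2 + n - 5.
Continuing: …, -75, -107, -145, -189, …, x_{15} = -665.
Summing n = 0..15 (16 terms) gives -3680.

-3680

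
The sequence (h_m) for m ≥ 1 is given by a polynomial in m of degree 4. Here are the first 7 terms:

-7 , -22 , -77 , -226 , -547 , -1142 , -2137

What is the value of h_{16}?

1st diffs: -15, -55, -149, -321, -595, -995.
2nd diffs: -40, -94, -172, -274, -400.
3rd diffs: -54, -78, -102, -126.
4th diffs: -24, -24, -24 (constant).
Newton forward-difference form: h_m = -7 + (-15)·C(m-1,1) + (-40)·C(m-1,2) + (-54)·C(m-1,3) + (-24)·C(m-1,4).
At m = 16: m-1 = 15, so h_{16} = -7 - 225 - 4200 - 24570 - 32760 = -61762.

-61762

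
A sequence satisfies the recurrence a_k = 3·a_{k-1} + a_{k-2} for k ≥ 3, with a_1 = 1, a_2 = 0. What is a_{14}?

467280

Applying the relation repeatedly:
a_3 = 1, a_4 = 3, a_5 = 10, …, a_{11} = 12970, a_{12} = 42837, a_{13} = 141481, a_{14} = 467280.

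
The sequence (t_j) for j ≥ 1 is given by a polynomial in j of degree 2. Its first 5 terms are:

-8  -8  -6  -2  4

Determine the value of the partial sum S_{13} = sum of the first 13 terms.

468

1st diffs: 0, 2, 4, 6.
2nd diffs: 2, 2, 2 (constant).
Newton forward-difference form: t_j = -8 + 2·C(j-1,2).
Continuing: …, 12, 22, 34, 48, …, t_{13} = 124.
Summing j = 1..13 (13 terms) gives 468.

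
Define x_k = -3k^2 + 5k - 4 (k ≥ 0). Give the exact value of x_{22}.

-1346

x_{22} = -3·22^2 + 5·22 - 4 = -1346.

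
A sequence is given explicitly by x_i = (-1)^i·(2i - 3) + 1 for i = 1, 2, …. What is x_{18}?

34

(-1)^18 = 1; 2i - 3 at i=18 is 33; so x_{18} = 34.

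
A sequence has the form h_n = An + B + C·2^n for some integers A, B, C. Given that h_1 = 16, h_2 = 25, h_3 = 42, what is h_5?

Write the equations: A + B + 2C = 16; 2A + B + 4C = 25; 3A + B + 8C = 42.
Subtracting the first from the second: A + 2C = 9.
Subtracting the second from the third: A + 4C = 17.
Solving: C = 4, A = 1, then B = 7.
So h_n = 1·n + 7 + 4·2^n; at n=5 this is 140.

140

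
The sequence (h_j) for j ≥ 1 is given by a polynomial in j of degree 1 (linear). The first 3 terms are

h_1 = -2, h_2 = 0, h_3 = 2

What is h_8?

12

1st diffs: 2, 2 (constant).
So h_j = 2j - 4.
Evaluating at j = 8 gives h_8 = 12.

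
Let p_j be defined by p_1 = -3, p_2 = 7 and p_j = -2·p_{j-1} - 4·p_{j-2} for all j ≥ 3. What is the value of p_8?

Compute successive terms:
p_3 = -2;  p_4 = -24;  p_5 = 56;  p_6 = -16;  p_7 = -192;  p_8 = 448.

448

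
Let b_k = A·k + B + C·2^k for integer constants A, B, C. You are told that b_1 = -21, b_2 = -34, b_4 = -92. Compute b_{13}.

The three given values yield: A + B + 2C = -21; 2A + B + 4C = -34; 4A + B + 16C = -92.
Subtracting the first from the second: A + 2C = -13.
Subtracting the second from the third: 2A + 12C = -58.
Solving: C = -4, A = -5, then B = -8.
Hence b_{13} = -5·13 + (-8) + (-4)·8192 = -32841.

-32841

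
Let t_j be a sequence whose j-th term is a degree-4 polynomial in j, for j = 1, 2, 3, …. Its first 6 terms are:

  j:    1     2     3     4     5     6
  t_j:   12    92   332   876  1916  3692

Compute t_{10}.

1st diffs: 80, 240, 544, 1040, 1776.
2nd diffs: 160, 304, 496, 736.
3rd diffs: 144, 192, 240.
4th diffs: 48, 48 (constant).
Newton forward-difference form: t_j = 12 + 80·C(j-1,1) + 160·C(j-1,2) + 144·C(j-1,3) + 48·C(j-1,4).
At j = 10: j-1 = 9, so t_{10} = 12 + 720 + 5760 + 12096 + 6048 = 24636.

24636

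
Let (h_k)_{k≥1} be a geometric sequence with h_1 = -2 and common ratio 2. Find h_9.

h_k = (-2)·2^(k-1).
h_9 = (-2)·2^8 = -512.

-512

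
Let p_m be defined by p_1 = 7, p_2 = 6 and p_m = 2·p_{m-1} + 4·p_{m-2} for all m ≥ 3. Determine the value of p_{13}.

p_3 = 40, p_4 = 104, p_5 = 368, …, p_{10} = 127488, p_{11} = 412672, p_{12} = 1335296, p_{13} = 4321280.

4321280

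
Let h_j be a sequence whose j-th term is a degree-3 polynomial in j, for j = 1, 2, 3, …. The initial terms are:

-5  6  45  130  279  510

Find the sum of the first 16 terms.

1st diffs: 11, 39, 85, 149, 231.
2nd diffs: 28, 46, 64, 82.
3rd diffs: 18, 18, 18 (constant).
So h_j = 3j^3 - 4j^2 + 2j - 6.
Continuing: …, 841, 1290, 1875, 2614, …, h_{16} = 11290.
Summing j = 1..16 (16 terms) gives 49680.

49680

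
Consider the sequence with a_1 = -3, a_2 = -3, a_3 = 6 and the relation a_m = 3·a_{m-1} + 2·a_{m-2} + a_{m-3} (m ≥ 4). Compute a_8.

1731

Compute successive terms:
a_4 = 9; a_5 = 36; a_6 = 132; a_7 = 477; a_8 = 1731.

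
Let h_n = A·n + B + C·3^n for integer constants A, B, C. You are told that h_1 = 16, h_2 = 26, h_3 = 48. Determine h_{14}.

Write the equations: A + B + 3C = 16; 2A + B + 9C = 26; 3A + B + 27C = 48.
Subtracting the first from the second: A + 6C = 10.
Subtracting the second from the third: A + 18C = 22.
Solving: C = 1, A = 4, then B = 9.
So h_n = 4·n + 9 + 1·3^n; at n=14 this is 4783034.

4783034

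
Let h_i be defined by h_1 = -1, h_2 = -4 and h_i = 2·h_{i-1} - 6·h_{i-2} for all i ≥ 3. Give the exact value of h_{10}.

5312

Step forward from the initial values:
h_3 = -2, h_4 = 20, h_5 = 52, h_6 = -16, h_7 = -344, h_8 = -592, h_9 = 880, h_{10} = 5312.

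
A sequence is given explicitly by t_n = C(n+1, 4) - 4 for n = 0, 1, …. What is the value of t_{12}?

C(13, 4) = 715, so t_{12} = 711.

711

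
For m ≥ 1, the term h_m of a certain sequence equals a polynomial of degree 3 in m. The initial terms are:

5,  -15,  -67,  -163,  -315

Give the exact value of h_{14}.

-6183

1st diffs: -20, -52, -96, -152.
2nd diffs: -32, -44, -56.
3rd diffs: -12, -12 (constant).
Newton forward-difference form: h_m = 5 + (-20)·C(m-1,1) + (-32)·C(m-1,2) + (-12)·C(m-1,3).
At m = 14: m-1 = 13, so h_{14} = 5 - 260 - 2496 - 3432 = -6183.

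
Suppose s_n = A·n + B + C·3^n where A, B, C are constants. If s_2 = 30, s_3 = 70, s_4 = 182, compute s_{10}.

At n = 2, 3, 4: 2A + B + 9C = 30; 3A + B + 27C = 70; 4A + B + 81C = 182.
Subtracting the first from the second: A + 18C = 40.
Subtracting the second from the third: A + 54C = 112.
Solving: C = 2, A = 4, then B = 4.
Hence s_{10} = 4·10 + 4 + 2·59049 = 118142.

118142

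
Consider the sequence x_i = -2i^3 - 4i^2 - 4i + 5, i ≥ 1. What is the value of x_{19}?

x_{19} = -2·19^3 - 4·19^2 - 4·19 + 5 = -15233.

-15233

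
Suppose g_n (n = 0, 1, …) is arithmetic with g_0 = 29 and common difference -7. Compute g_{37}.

g_n = 29 + (n - 0)·(-7).
g_{37} = 29 + 37·(-7) = -230.

-230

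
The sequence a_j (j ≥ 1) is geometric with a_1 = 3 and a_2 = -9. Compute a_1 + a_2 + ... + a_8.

Common ratio r = -3.
a_j = 3·(-3)^(j-1).
S = 3·((-3)^8 - 1)/(-3 - 1) = 3·(6561 - 1)/(-4) = -4920.

-4920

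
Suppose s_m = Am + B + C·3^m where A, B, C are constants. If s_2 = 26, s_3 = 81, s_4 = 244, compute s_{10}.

177154

The three given values yield: 2A + B + 9C = 26; 3A + B + 27C = 81; 4A + B + 81C = 244.
Subtracting the first from the second: A + 18C = 55.
Subtracting the second from the third: A + 54C = 163.
Solving: C = 3, A = 1, then B = -3.
So s_m = 1·m + (-3) + 3·3^m; at m=10 this is 177154.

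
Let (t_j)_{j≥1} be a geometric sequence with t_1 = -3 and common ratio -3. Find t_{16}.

t_j = (-3)·(-3)^(j-1).
t_{16} = (-3)·(-3)^15 = 43046721.

43046721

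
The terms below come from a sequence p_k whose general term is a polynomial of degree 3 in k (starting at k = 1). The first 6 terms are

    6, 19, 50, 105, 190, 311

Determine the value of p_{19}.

1st diffs: 13, 31, 55, 85, 121.
2nd diffs: 18, 24, 30, 36.
3rd diffs: 6, 6, 6 (constant).
Newton forward-difference form: p_k = 6 + 13·C(k-1,1) + 18·C(k-1,2) + 6·C(k-1,3).
At k = 19: k-1 = 18, so p_{19} = 6 + 234 + 2754 + 4896 = 7890.

7890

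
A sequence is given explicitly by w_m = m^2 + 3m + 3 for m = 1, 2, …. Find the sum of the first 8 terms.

336

Over m = 1..8: Σm = 36, Σm² = 204.
Total = (1)·204 + (3)·36 + (3)·8 = 336.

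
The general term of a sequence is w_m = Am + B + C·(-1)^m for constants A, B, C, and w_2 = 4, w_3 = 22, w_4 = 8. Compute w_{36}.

At m = 2, 3, 4: 2A + B + C = 4; 3A + B - C = 22; 4A + B + C = 8.
Subtracting the first from the second: A - 2C = 18.
Subtracting the second from the third: A + 2C = -14.
Solving: C = -8, A = 2, then B = 8.
Hence w_{36} = 2·36 + 8 + (-8)·1 = 72.

72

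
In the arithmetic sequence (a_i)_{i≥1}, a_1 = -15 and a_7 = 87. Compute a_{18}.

274

Common difference d = (87 - (-15)) / (7 - 1) = 17.
a_i = -15 + (i - 1)·17.
a_{18} = -15 + 17·17 = 274.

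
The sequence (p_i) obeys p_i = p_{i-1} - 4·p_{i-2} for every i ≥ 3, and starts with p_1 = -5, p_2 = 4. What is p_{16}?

-11320

Iterate the recurrence:
p_3 = 24, p_4 = 8, p_5 = -88, …, p_{13} = 18856, p_{14} = -21368, p_{15} = -96792, p_{16} = -11320.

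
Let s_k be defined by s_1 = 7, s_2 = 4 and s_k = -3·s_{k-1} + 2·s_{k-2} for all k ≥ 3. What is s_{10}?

Step forward from the initial values:
s_3 = 2  s_4 = 2  s_5 = -2  s_6 = 10  s_7 = -34  s_8 = 122  s_9 = -434  s_{10} = 1546.

1546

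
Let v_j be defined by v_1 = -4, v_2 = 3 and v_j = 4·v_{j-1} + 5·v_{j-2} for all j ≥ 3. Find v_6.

Step forward from the initial values:
v_3 = -8, v_4 = -17, v_5 = -108, v_6 = -517.
(Characteristic roots are 5 and -1.)

-517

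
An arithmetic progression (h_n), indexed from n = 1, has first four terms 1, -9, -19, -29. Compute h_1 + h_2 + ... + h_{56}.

Common difference d = -10.
h_n = 1 + (n - 1)·(-10).
h_{56} = -549; S = 56·(1 + (-549))/2 = -15344.

-15344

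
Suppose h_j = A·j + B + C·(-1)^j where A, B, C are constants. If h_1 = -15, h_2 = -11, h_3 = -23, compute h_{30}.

Write the equations: A + B - C = -15; 2A + B + C = -11; 3A + B - C = -23.
Subtracting the first from the second: A + 2C = 4.
Subtracting the second from the third: A - 2C = -12.
Solving: C = 4, A = -4, then B = -7.
Therefore h_{30} = -120 + (-7) + 4·1 = -123.

-123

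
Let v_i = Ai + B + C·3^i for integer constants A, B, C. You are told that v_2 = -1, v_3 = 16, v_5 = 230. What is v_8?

6545

The three given values yield: 2A + B + 9C = -1; 3A + B + 27C = 16; 5A + B + 243C = 230.
Subtracting the first from the second: A + 18C = 17.
Subtracting the second from the third: 2A + 216C = 214.
Solving: C = 1, A = -1, then B = -8.
Therefore v_8 = -8 + (-8) + 1·6561 = 6545.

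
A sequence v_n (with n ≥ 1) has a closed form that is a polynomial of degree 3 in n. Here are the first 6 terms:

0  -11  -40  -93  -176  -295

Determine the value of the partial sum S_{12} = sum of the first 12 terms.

1st diffs: -11, -29, -53, -83, -119.
2nd diffs: -18, -24, -30, -36.
3rd diffs: -6, -6, -6 (constant).
Newton forward-difference form: v_n = (-11)·C(n-1,1) + (-18)·C(n-1,2) + (-6)·C(n-1,3).
Continuing: …, -456, -665, -928, -1251, …, v_{12} = -2101.
Summing n = 1..12 (12 terms) gives -7656.

-7656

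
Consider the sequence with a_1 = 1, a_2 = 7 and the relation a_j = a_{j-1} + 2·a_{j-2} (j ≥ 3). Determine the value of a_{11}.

Applying the relation repeatedly:
a_3 = 9;  a_4 = 23;  a_5 = 41;  a_6 = 87;  a_7 = 169;  a_8 = 343;  a_9 = 681;  a_{10} = 1367;  a_{11} = 2729.
(Characteristic roots are 2 and -1.)

2729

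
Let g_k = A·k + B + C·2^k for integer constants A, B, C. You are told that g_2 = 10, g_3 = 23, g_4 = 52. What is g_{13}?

32729

The three given values yield: 2A + B + 4C = 10; 3A + B + 8C = 23; 4A + B + 16C = 52.
Subtracting the first from the second: A + 4C = 13.
Subtracting the second from the third: A + 8C = 29.
Solving: C = 4, A = -3, then B = 0.
Therefore g_{13} = -39 + 0 + 4·8192 = 32729.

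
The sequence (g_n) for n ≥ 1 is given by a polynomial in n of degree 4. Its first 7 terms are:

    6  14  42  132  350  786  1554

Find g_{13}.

22542

1st diffs: 8, 28, 90, 218, 436, 768.
2nd diffs: 20, 62, 128, 218, 332.
3rd diffs: 42, 66, 90, 114.
4th diffs: 24, 24, 24 (constant).
So g_n = n^4 - 3n^3 + 3n^2 + 5n.
Evaluating at n = 13 gives g_{13} = 22542.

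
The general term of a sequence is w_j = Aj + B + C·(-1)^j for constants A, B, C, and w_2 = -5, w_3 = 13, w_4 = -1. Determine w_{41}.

89

The three given values yield: 2A + B + C = -5; 3A + B - C = 13; 4A + B + C = -1.
Subtracting the first from the second: A - 2C = 18.
Subtracting the second from the third: A + 2C = -14.
Solving: C = -8, A = 2, then B = -1.
Hence w_{41} = 2·41 + (-1) + (-8)·(-1) = 89.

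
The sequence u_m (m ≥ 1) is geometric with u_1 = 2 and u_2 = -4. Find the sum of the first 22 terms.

-2796202

Common ratio r = -2.
u_m = 2·(-2)^(m-1).
S = 2·((-2)^22 - 1)/(-2 - 1) = 2·(4194304 - 1)/(-3) = -2796202.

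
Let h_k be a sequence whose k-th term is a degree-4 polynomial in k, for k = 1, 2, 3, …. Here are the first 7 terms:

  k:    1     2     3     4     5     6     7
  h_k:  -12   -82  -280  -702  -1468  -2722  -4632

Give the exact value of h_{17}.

1st diffs: -70, -198, -422, -766, -1254, -1910.
2nd diffs: -128, -224, -344, -488, -656.
3rd diffs: -96, -120, -144, -168.
4th diffs: -24, -24, -24 (constant).
So h_k = -k^4 - 6k^3 - 3k^2 - 4k + 2.
Evaluating at k = 17 gives h_{17} = -113932.

-113932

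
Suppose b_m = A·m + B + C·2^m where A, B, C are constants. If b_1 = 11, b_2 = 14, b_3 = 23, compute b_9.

1517

Write the equations: A + B + 2C = 11; 2A + B + 4C = 14; 3A + B + 8C = 23.
Subtracting the first from the second: A + 2C = 3.
Subtracting the second from the third: A + 4C = 9.
Solving: C = 3, A = -3, then B = 8.
So b_m = -3·m + 8 + 3·2^m; at m=9 this is 1517.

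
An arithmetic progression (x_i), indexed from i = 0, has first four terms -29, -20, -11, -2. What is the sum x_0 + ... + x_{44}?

Common difference d = 9.
x_i = -29 + (i - 0)·9.
x_{44} = 367; S = 45·(-29 + 367)/2 = 7605.

7605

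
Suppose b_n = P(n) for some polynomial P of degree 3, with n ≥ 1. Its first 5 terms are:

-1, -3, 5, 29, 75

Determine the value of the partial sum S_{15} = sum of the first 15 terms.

1st diffs: -2, 8, 24, 46.
2nd diffs: 10, 16, 22.
3rd diffs: 6, 6 (constant).
Newton forward-difference form: b_n = -1 + (-2)·C(n-1,1) + 10·C(n-1,2) + 6·C(n-1,3).
Continuing: …, 149, 257, 405, 599, …, b_{15} = 3065.
Summing n = 1..15 (15 terms) gives 12515.

12515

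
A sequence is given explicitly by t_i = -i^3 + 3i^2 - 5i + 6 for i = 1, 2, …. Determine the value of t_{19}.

t_{19} = -1·19^3 + 3·19^2 - 5·19 + 6 = -5865.

-5865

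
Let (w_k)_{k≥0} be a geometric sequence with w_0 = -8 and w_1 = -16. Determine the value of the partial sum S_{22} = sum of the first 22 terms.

Common ratio r = 2.
w_k = (-8)·2^(k-0).
S = (-8)·(2^22 - 1)/(2 - 1) = (-8)·(4194304 - 1)/(1) = -33554424.

-33554424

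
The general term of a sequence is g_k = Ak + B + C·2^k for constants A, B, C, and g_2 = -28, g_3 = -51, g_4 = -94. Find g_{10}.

Write the equations: 2A + B + 4C = -28; 3A + B + 8C = -51; 4A + B + 16C = -94.
Subtracting the first from the second: A + 4C = -23.
Subtracting the second from the third: A + 8C = -43.
Solving: C = -5, A = -3, then B = -2.
So g_k = -3·k + (-2) + (-5)·2^k; at k=10 this is -5152.

-5152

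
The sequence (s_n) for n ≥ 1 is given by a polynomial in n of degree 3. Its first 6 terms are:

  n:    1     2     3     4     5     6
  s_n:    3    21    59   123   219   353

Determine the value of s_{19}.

1st diffs: 18, 38, 64, 96, 134.
2nd diffs: 20, 26, 32, 38.
3rd diffs: 6, 6, 6 (constant).
Newton forward-difference form: s_n = 3 + 18·C(n-1,1) + 20·C(n-1,2) + 6·C(n-1,3).
At n = 19: n-1 = 18, so s_{19} = 3 + 324 + 3060 + 4896 = 8283.

8283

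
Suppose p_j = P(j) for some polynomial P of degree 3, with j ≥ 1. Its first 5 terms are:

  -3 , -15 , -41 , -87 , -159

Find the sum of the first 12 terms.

1st diffs: -12, -26, -46, -72.
2nd diffs: -14, -20, -26.
3rd diffs: -6, -6 (constant).
Newton forward-difference form: p_j = -3 + (-12)·C(j-1,1) + (-14)·C(j-1,2) + (-6)·C(j-1,3).
Continuing: …, -263, -405, -591, -827, …, p_{12} = -1895.
Summing j = 1..12 (12 terms) gives -6878.

-6878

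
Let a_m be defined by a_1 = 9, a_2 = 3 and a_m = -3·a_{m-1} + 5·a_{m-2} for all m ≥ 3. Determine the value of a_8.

-32673

a_3 = 36, a_4 = -93, a_5 = 459, a_6 = -1842, a_7 = 7821, a_8 = -32673.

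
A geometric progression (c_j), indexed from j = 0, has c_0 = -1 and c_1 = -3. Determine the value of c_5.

Common ratio r = 3.
c_j = (-1)·3^(j-0).
c_5 = (-1)·3^5 = -243.

-243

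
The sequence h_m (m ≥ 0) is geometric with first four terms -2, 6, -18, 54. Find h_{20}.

Common ratio r = -3.
h_m = (-2)·(-3)^(m-0).
h_{20} = (-2)·(-3)^20 = -6973568802.

-6973568802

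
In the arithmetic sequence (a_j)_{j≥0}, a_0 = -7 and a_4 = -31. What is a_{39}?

-241

Common difference d = (-31 - (-7)) / (4 - 0) = -6.
a_j = -7 + (j - 0)·(-6).
a_{39} = -7 + 39·(-6) = -241.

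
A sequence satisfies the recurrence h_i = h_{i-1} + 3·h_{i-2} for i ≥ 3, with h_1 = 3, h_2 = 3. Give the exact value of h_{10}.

3477

Iterate the recurrence:
h_3 = 12;  h_4 = 21;  h_5 = 57;  h_6 = 120;  h_7 = 291;  h_8 = 651;  h_9 = 1524;  h_{10} = 3477.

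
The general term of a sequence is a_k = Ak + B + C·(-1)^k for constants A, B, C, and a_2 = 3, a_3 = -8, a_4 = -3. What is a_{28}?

Plug in k = 2, 3, 4: 2A + B + C = 3; 3A + B - C = -8; 4A + B + C = -3.
Subtracting the first from the second: A - 2C = -11.
Subtracting the second from the third: A + 2C = 5.
Solving: C = 4, A = -3, then B = 5.
So a_k = -3·k + 5 + 4·(-1)^k; at k=28 this is -75.

-75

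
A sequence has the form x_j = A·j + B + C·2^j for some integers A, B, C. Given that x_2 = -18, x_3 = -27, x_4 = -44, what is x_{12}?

-8212

Write the equations: 2A + B + 4C = -18; 3A + B + 8C = -27; 4A + B + 16C = -44.
Subtracting the first from the second: A + 4C = -9.
Subtracting the second from the third: A + 8C = -17.
Solving: C = -2, A = -1, then B = -8.
Therefore x_{12} = -12 + (-8) + (-2)·4096 = -8212.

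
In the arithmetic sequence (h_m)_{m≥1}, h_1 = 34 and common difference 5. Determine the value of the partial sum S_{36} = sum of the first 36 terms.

h_m = 34 + (m - 1)·5.
h_{36} = 209; S = 36·(34 + 209)/2 = 4374.

4374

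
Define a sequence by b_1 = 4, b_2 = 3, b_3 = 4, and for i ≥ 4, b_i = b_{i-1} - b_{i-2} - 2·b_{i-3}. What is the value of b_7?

Step forward from the initial values:
b_4 = -7  b_5 = -17  b_6 = -18  b_7 = 13.

13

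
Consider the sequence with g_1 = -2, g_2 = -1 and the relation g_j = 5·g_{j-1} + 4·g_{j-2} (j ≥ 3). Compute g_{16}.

-82090367589

g_3 = -13; g_4 = -69; g_5 = -397; …; g_{13} = -442905037; g_{14} = -2525250581; g_{15} = -14397873053; g_{16} = -82090367589.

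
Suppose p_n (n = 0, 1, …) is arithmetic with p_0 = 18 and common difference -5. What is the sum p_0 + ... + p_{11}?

p_n = 18 + (n - 0)·(-5).
p_{11} = -37; S = 12·(18 + (-37))/2 = -114.

-114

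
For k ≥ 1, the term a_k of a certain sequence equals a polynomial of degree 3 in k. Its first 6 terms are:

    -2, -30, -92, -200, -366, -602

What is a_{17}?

-11250

1st diffs: -28, -62, -108, -166, -236.
2nd diffs: -34, -46, -58, -70.
3rd diffs: -12, -12, -12 (constant).
So a_k = -2k^3 - 5k^2 + k + 4.
Evaluating at k = 17 gives a_{17} = -11250.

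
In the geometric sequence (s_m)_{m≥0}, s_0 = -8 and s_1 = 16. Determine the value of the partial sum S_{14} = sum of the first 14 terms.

Common ratio r = -2.
s_m = (-8)·(-2)^(m-0).
S = (-8)·((-2)^14 - 1)/(-2 - 1) = (-8)·(16384 - 1)/(-3) = 43688.

43688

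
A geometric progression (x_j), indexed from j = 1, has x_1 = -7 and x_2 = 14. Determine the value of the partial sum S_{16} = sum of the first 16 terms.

Common ratio r = -2.
x_j = (-7)·(-2)^(j-1).
S = (-7)·((-2)^16 - 1)/(-2 - 1) = (-7)·(65536 - 1)/(-3) = 152915.

152915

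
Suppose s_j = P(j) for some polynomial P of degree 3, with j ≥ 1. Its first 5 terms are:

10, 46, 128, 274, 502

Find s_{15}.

11252

1st diffs: 36, 82, 146, 228.
2nd diffs: 46, 64, 82.
3rd diffs: 18, 18 (constant).
So s_j = 3j^3 + 5j^2 + 2.
Evaluating at j = 15 gives s_{15} = 11252.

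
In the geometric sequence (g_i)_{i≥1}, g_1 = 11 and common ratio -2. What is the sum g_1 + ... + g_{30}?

g_i = 11·(-2)^(i-1).
S = 11·((-2)^30 - 1)/(-2 - 1) = 11·(1073741824 - 1)/(-3) = -3937053351.

-3937053351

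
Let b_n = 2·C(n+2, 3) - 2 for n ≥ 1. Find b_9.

C(11, 3) = 165, so b_9 = 328.

328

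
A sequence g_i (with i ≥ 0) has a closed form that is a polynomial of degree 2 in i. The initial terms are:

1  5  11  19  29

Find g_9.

1st diffs: 4, 6, 8, 10.
2nd diffs: 2, 2, 2 (constant).
Newton forward-difference form: g_i = 1 + 4·C(i,1) + 2·C(i,2).
At i = 9: i = 9, so g_9 = 1 + 36 + 72 = 109.

109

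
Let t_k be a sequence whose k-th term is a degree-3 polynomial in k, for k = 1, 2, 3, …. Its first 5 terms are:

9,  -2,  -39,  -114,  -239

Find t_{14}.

1st diffs: -11, -37, -75, -125.
2nd diffs: -26, -38, -50.
3rd diffs: -12, -12 (constant).
So t_k = -2k^3 - k^2 + 6k + 6.
Evaluating at k = 14 gives t_{14} = -5594.

-5594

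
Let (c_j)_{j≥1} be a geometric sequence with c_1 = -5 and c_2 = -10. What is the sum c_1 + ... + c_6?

-315

Common ratio r = 2.
c_j = (-5)·2^(j-1).
S = (-5)·(2^6 - 1)/(2 - 1) = (-5)·(64 - 1)/(1) = -315.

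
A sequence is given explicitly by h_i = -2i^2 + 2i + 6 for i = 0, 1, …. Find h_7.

-78

h_7 = -2·7^2 + 2·7 + 6 = -78.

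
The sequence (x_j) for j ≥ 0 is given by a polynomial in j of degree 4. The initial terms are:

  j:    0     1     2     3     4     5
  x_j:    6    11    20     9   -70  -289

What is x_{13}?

1st diffs: 5, 9, -11, -79, -219.
2nd diffs: 4, -20, -68, -140.
3rd diffs: -24, -48, -72.
4th diffs: -24, -24 (constant).
Newton forward-difference form: x_j = 6 + 5·C(j,1) + 4·C(j,2) + (-24)·C(j,3) + (-24)·C(j,4).
At j = 13: j = 13, so x_{13} = 6 + 65 + 312 - 6864 - 17160 = -23641.

-23641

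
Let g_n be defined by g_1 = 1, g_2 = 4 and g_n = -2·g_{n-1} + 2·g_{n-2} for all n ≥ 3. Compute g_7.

-392

Compute successive terms:
g_3 = -6;  g_4 = 20;  g_5 = -52;  g_6 = 144;  g_7 = -392.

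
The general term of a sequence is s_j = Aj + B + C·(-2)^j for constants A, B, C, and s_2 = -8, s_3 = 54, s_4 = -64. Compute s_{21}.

10485810

Plug in j = 2, 3, 4: 2A + B + 4C = -8; 3A + B - 8C = 54; 4A + B + 16C = -64.
Subtracting the first from the second: A - 12C = 62.
Subtracting the second from the third: A + 24C = -118.
Solving: C = -5, A = 2, then B = 8.
Hence s_{21} = 2·21 + 8 + (-5)·(-2097152) = 10485810.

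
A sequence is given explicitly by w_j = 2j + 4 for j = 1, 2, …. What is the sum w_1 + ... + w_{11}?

Over j = 1..11: Σj = 66.
Total = (2)·66 + (4)·11 = 176.

176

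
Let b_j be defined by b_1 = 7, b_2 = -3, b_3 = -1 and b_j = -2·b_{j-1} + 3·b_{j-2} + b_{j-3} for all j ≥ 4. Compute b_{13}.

-23001

Iterate the recurrence:
b_4 = 0, b_5 = -6, b_6 = 11, b_7 = -40, b_8 = 107, b_9 = -323, b_{10} = 927, b_{11} = -2716, b_{12} = 7890, b_{13} = -23001.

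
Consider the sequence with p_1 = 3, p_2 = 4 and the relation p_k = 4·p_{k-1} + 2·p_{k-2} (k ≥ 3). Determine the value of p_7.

Iterate the recurrence:
p_3 = 22  p_4 = 96  p_5 = 428  p_6 = 1904  p_7 = 8472.

8472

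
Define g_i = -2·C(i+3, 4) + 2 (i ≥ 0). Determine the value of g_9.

-988

C(12, 4) = 495, so g_9 = -988.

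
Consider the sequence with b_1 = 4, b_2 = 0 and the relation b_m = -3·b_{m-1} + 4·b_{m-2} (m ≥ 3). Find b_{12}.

-3355440

Step forward from the initial values:
b_3 = 16;  b_4 = -48;  b_5 = 208;  b_6 = -816;  b_7 = 3280;  b_8 = -13104;  b_9 = 52432;  b_{10} = -209712;  b_{11} = 838864;  b_{12} = -3355440.
(Characteristic roots are 1 and -4.)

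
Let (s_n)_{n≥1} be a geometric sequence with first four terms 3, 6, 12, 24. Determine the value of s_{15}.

Common ratio r = 2.
s_n = 3·2^(n-1).
s_{15} = 3·2^14 = 49152.

49152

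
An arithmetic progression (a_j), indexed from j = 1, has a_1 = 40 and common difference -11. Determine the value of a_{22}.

-191

a_j = 40 + (j - 1)·(-11).
a_{22} = 40 + 21·(-11) = -191.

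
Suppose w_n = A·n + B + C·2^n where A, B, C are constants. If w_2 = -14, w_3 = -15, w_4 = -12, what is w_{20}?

Write the equations: 2A + B + 4C = -14; 3A + B + 8C = -15; 4A + B + 16C = -12.
Subtracting the first from the second: A + 4C = -1.
Subtracting the second from the third: A + 8C = 3.
Solving: C = 1, A = -5, then B = -8.
Hence w_{20} = -5·20 + (-8) + 1·1048576 = 1048468.

1048468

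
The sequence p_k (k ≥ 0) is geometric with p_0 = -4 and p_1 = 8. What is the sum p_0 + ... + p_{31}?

5726623060

Common ratio r = -2.
p_k = (-4)·(-2)^(k-0).
S = (-4)·((-2)^32 - 1)/(-2 - 1) = (-4)·(4294967296 - 1)/(-3) = 5726623060.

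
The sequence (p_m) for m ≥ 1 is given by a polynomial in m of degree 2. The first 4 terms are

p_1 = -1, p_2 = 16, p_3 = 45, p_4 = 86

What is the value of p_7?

281

1st diffs: 17, 29, 41.
2nd diffs: 12, 12 (constant).
Newton forward-difference form: p_m = -1 + 17·C(m-1,1) + 12·C(m-1,2).
At m = 7: m-1 = 6, so p_7 = -1 + 102 + 180 = 281.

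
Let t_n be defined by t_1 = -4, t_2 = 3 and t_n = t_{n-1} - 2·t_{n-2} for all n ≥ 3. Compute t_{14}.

357

Applying the relation repeatedly:
t_3 = 11; t_4 = 5; t_5 = -17; …; t_{11} = -169; t_{12} = -19; t_{13} = 319; t_{14} = 357.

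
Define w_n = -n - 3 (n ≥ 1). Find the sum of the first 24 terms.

-372

Over n = 1..24: Σn = 300.
Total = (-1)·300 + (-3)·24 = -372.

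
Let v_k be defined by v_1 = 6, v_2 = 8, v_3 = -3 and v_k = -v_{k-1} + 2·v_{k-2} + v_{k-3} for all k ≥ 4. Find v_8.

208

Applying the relation repeatedly:
v_4 = 25, v_5 = -23, v_6 = 70, v_7 = -91, v_8 = 208.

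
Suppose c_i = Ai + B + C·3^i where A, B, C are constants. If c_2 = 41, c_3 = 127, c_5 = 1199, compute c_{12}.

2657161

Plug in i = 2, 3, 5: 2A + B + 9C = 41; 3A + B + 27C = 127; 5A + B + 243C = 1199.
Subtracting the first from the second: A + 18C = 86.
Subtracting the second from the third: 2A + 216C = 1072.
Solving: C = 5, A = -4, then B = 4.
Hence c_{12} = -4·12 + 4 + 5·531441 = 2657161.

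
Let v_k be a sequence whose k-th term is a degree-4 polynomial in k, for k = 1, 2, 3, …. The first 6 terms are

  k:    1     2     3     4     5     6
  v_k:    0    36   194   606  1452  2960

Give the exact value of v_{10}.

21852

1st diffs: 36, 158, 412, 846, 1508.
2nd diffs: 122, 254, 434, 662.
3rd diffs: 132, 180, 228.
4th diffs: 48, 48 (constant).
Newton forward-difference form: v_k = 36·C(k-1,1) + 122·C(k-1,2) + 132·C(k-1,3) + 48·C(k-1,4).
At k = 10: k-1 = 9, so v_{10} = 324 + 4392 + 11088 + 6048 = 21852.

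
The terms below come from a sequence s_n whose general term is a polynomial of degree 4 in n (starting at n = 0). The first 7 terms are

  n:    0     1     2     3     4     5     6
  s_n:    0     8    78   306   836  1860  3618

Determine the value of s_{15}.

1st diffs: 8, 70, 228, 530, 1024, 1758.
2nd diffs: 62, 158, 302, 494, 734.
3rd diffs: 96, 144, 192, 240.
4th diffs: 48, 48, 48 (constant).
So s_n = 2n^4 + 4n^3 + 5n^2 - 3n.
Evaluating at n = 15 gives s_{15} = 115830.

115830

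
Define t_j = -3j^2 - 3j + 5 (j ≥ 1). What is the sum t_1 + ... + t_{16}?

Over j = 1..16: Σj = 136, Σj² = 1496.
Total = (-3)·1496 + (-3)·136 + (5)·16 = -4816.

-4816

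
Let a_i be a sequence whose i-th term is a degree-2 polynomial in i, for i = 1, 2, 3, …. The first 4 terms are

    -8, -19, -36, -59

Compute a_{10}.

1st diffs: -11, -17, -23.
2nd diffs: -6, -6 (constant).
Newton forward-difference form: a_i = -8 + (-11)·C(i-1,1) + (-6)·C(i-1,2).
At i = 10: i-1 = 9, so a_{10} = -8 - 99 - 216 = -323.

-323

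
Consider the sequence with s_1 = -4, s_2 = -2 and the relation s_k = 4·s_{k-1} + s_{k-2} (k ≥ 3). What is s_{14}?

Iterate the recurrence:
s_3 = -12; s_4 = -50; s_5 = -212; …; s_{11} = -1224876; s_{12} = -5188658; s_{13} = -21979508; s_{14} = -93106690.

-93106690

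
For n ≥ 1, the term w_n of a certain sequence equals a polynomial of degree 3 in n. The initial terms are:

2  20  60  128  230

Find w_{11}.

1892

1st diffs: 18, 40, 68, 102.
2nd diffs: 22, 28, 34.
3rd diffs: 6, 6 (constant).
So w_n = n^3 + 5n^2 - 4n.
Evaluating at n = 11 gives w_{11} = 1892.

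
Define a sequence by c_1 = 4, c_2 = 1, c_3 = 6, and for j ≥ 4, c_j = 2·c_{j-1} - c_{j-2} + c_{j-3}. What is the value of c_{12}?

Compute successive terms:
c_4 = 15; c_5 = 25; c_6 = 41; c_7 = 72; c_8 = 128; c_9 = 225; c_{10} = 394; c_{11} = 691; c_{12} = 1213.

1213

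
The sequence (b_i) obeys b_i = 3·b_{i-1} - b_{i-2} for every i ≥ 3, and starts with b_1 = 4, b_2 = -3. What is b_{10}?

-11700

Applying the relation repeatedly:
b_3 = -13  b_4 = -36  b_5 = -95  b_6 = -249  b_7 = -652  b_8 = -1707  b_9 = -4469  b_{10} = -11700.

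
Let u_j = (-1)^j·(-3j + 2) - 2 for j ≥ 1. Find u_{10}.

-30

(-1)^10 = 1; -3j + 2 at j=10 is -28; so u_{10} = -30.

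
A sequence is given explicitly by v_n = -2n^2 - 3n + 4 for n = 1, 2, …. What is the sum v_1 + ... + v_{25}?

-11925

Over n = 1..25: Σn = 325, Σn² = 5525.
Total = (-2)·5525 + (-3)·325 + (4)·25 = -11925.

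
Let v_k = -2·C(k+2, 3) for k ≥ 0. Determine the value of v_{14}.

-1120

C(16, 3) = 560, so v_{14} = -1120.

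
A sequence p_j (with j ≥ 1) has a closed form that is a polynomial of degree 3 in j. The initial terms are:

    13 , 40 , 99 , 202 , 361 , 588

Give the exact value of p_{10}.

2416

1st diffs: 27, 59, 103, 159, 227.
2nd diffs: 32, 44, 56, 68.
3rd diffs: 12, 12, 12 (constant).
Newton forward-difference form: p_j = 13 + 27·C(j-1,1) + 32·C(j-1,2) + 12·C(j-1,3).
At j = 10: j-1 = 9, so p_{10} = 13 + 243 + 1152 + 1008 = 2416.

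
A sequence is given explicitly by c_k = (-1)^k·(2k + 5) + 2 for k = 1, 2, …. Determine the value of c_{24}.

(-1)^24 = 1; 2k + 5 at k=24 is 53; so c_{24} = 55.

55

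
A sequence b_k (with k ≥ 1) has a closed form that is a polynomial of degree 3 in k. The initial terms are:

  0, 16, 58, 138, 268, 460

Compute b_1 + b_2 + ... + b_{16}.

38320

1st diffs: 16, 42, 80, 130, 192.
2nd diffs: 26, 38, 50, 62.
3rd diffs: 12, 12, 12 (constant).
Newton forward-difference form: b_k = 16·C(k-1,1) + 26·C(k-1,2) + 12·C(k-1,3).
Continuing: …, 726, 1078, 1528, 2088, …, b_{16} = 8430.
Summing k = 1..16 (16 terms) gives 38320.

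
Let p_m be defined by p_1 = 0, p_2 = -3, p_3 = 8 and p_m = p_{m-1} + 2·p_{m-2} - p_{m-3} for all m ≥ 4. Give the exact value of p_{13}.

Applying the relation repeatedly:
p_4 = 2, p_5 = 21, p_6 = 17, p_7 = 57, p_8 = 70, p_9 = 167, p_{10} = 250, p_{11} = 514, p_{12} = 847, p_{13} = 1625.

1625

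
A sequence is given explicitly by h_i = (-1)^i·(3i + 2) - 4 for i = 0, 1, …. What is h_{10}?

28

(-1)^10 = 1; 3i + 2 at i=10 is 32; so h_{10} = 28.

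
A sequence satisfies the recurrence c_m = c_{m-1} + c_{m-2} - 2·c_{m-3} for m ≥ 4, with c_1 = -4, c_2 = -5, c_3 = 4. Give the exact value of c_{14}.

-43

Iterate the recurrence:
c_4 = 7, c_5 = 21, c_6 = 20, …, c_{11} = -75, c_{12} = -116, c_{13} = -77, c_{14} = -43.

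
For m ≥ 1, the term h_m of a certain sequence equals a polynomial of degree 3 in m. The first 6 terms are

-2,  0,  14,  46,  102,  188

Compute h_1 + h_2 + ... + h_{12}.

1st diffs: 2, 14, 32, 56, 86.
2nd diffs: 12, 18, 24, 30.
3rd diffs: 6, 6, 6 (constant).
Newton forward-difference form: h_m = -2 + 2·C(m-1,1) + 12·C(m-1,2) + 6·C(m-1,3).
Continuing: …, 310, 474, 686, 952, …, h_{12} = 1670.
Summing m = 1..12 (12 terms) gives 5718.

5718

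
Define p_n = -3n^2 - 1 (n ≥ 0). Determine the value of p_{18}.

-973

p_{18} = -3·18^2 - 1 = -973.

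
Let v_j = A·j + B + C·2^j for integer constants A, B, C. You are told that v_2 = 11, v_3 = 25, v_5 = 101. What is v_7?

393

Write the equations: 2A + B + 4C = 11; 3A + B + 8C = 25; 5A + B + 32C = 101.
Subtracting the first from the second: A + 4C = 14.
Subtracting the second from the third: 2A + 24C = 76.
Solving: C = 3, A = 2, then B = -5.
Hence v_7 = 2·7 + (-5) + 3·128 = 393.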